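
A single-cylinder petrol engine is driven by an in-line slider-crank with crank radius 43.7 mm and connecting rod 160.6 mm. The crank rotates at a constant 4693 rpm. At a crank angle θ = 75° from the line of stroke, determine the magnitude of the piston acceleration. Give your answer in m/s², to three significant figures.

169

ω = 2π·4693/60 = 491.4 rad/s
x(θ) = r cosθ + √(L² − r² sin²θ); with ω constant, a = ω²·d²x/dθ².
d²x/dθ² = −r cosθ − r²(cos2θ)/√u − r⁴ sin²2θ/(4u^{3/2}),  u = L² − r² sin²θ = 0.0240106 m².
Substituting r = 0.0437 m, L = 0.1606 m, θ = 75°: d²x/dθ² = -0.00069852 m.
a = ω²·d²x/dθ² = (491.4)²·(-0.00069852) = -168.71 m/s²;  |a| = 168.71 m/s².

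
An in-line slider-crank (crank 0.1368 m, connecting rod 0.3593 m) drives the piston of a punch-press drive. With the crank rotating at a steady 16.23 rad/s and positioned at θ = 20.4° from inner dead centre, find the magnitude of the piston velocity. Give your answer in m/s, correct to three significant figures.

1.05

ω = 16.23 rad/s
For an in-line slider-crank, x = r cosθ + √(L² − r² sin²θ), so v = −rω sinθ·[1 + r cosθ/√(L² − r² sin²θ)].
With r = 0.1368 m, L = 0.3593 m, θ = 20.4°: √(L² − r² sin²θ) = 0.35612 m.
v = −0.1368·16.23·0.34857·[1 + 0.1368·0.93728/0.35612] = -1.0526 m/s.
|v| = 1.0526 m/s.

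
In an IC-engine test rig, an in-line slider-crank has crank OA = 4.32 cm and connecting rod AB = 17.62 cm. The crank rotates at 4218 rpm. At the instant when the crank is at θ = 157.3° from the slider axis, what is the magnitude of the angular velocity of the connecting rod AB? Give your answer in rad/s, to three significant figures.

100

ω = 441.7 rad/s (converted from 4218 rpm).
The rod makes angle φ with the slider axis where L sinφ = r sinθ; differentiating, L cosφ·φ̇ = r ω cosθ.
L cosφ = √(L² − r² sin²θ) = 0.17541 m.
|ω_rod| = r ω |cosθ| / √(L² − r² sin²θ) = 0.0432·441.7·0.92254/0.17541 = 100.36 rad/s.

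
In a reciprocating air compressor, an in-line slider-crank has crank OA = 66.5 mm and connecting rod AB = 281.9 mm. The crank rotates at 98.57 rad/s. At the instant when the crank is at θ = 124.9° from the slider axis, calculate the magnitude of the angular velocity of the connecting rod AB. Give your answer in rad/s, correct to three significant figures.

ω = 98.57 rad/s
The rod makes angle φ with the slider axis where L sinφ = r sinθ; differentiating, L cosφ·φ̇ = r ω cosθ.
L cosφ = √(L² − r² sin²θ) = 0.27657 m.
|ω_rod| = r ω |cosθ| / √(L² − r² sin²θ) = 0.0665·98.57·0.57215/0.27657 = 13.56 rad/s.

13.6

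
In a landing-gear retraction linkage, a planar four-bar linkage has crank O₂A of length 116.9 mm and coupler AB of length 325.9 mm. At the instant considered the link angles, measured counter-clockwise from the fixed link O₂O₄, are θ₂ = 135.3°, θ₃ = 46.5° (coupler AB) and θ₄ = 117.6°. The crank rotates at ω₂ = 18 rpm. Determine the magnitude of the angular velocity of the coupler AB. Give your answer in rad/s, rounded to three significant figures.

0.217

ω₂ = 1.885 rad/s (from 18 rpm).
Differentiating the loop-closure r₂e^{iθ₂}+r₃e^{iθ₃}=r₁+r₄e^{iθ₄} gives r₂ω₂e^{iθ₂}+r₃ω₃e^{iθ₃}=r₄ω₄e^{iθ₄}.
Eliminating the other unknown: ω₃ = r₂ω₂ sin(θ₄−θ₂) / [r₃ sin(θ₃−θ₄)].
Numerator sine = -0.30403; denominator sine = -0.94609.
Result = 0.1169·1.885·(-0.30403) / (0.3259·(-0.94609)) = +0.21728 rad/s; magnitude 0.21728 rad/s.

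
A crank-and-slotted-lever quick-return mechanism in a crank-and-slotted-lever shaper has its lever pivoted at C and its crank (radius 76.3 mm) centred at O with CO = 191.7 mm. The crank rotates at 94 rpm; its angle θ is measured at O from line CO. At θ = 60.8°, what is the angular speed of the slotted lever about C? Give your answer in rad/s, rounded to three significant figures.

2.24

ω = 9.844 rad/s (from 94 rpm).
Crank pin A relative to C: A = (d + r cosθ, r sinθ); lever angle φ = atan2(r sinθ, d + r cosθ).
Differentiating tanφ: φ̇ = rω(d cosθ + r)/(d² + r² + 2dr cosθ).
d² + r² + 2dr cosθ = |CA|² = 0.0568421 m²;  d cosθ + r = +0.16982 m.
|ω_lever| = |0.0763·9.844·+0.16982| / 0.0568421 = 2.2439 rad/s.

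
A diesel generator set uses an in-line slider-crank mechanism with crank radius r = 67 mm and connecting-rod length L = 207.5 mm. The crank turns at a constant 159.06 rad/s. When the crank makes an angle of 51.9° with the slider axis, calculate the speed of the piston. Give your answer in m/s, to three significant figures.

ω = 159.1 rad/s
For an in-line slider-crank, x = r cosθ + √(L² − r² sin²θ), so v = −rω sinθ·[1 + r cosθ/√(L² − r² sin²θ)].
With r = 0.067 m, L = 0.2075 m, θ = 51.9°: √(L² − r² sin²θ) = 0.20069 m.
v = −0.067·159.1·0.78694·[1 + 0.067·0.61704/0.20069] = -10.114 m/s.
|v| = 10.114 m/s.

10.1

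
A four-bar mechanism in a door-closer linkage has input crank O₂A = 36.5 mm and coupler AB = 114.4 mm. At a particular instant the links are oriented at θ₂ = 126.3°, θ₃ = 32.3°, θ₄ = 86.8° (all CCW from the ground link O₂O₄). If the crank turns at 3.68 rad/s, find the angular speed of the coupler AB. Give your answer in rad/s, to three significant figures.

ω₂ = 3.68 rad/s
Differentiating the loop-closure r₂e^{iθ₂}+r₃e^{iθ₃}=r₁+r₄e^{iθ₄} gives r₂ω₂e^{iθ₂}+r₃ω₃e^{iθ₃}=r₄ω₄e^{iθ₄}.
Eliminating the other unknown: ω₃ = r₂ω₂ sin(θ₄−θ₂) / [r₃ sin(θ₃−θ₄)].
Numerator sine = -0.63608; denominator sine = -0.81412.
Result = 0.0365·3.68·(-0.63608) / (0.1144·(-0.81412)) = +0.91736 rad/s; magnitude 0.91736 rad/s.

0.917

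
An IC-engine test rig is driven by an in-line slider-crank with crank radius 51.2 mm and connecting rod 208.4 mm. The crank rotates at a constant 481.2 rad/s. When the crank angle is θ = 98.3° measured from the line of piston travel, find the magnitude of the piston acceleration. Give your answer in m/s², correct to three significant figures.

ω = 481.2 rad/s
x(θ) = r cosθ + √(L² − r² sin²θ); with ω constant, a = ω²·d²x/dθ².
d²x/dθ² = −r cosθ − r²(cos2θ)/√u − r⁴ sin²2θ/(4u^{3/2}),  u = L² − r² sin²θ = 0.0408637 m².
Substituting r = 0.0512 m, L = 0.2084 m, θ = 98.3°: d²x/dθ² = +0.019802 m.
a = ω²·d²x/dθ² = (481.2)²·(+0.019802) = +4585.1 m/s²;  |a| = 4585.1 m/s².

4590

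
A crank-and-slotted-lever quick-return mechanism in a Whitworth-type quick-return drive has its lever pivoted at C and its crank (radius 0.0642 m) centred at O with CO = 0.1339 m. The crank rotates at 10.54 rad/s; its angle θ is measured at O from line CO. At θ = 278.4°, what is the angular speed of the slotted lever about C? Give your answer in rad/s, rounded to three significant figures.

ω = 10.54 rad/s
Crank pin A relative to C: A = (d + r cosθ, r sinθ); lever angle φ = atan2(r sinθ, d + r cosθ).
Differentiating tanφ: φ̇ = rω(d cosθ + r)/(d² + r² + 2dr cosθ).
d² + r² + 2dr cosθ = |CA|² = 0.0245624 m²;  d cosθ + r = +0.083761 m.
|ω_lever| = |0.0642·10.54·+0.083761| / 0.0245624 = 2.3075 rad/s.

2.31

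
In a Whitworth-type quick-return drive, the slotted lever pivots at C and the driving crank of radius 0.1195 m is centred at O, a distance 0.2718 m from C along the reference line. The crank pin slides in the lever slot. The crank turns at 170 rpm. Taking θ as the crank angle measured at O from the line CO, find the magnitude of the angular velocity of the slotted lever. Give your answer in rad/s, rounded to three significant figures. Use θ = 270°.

2.88

ω = 17.8 rad/s (from 170 rpm).
Crank pin A relative to C: A = (d + r cosθ, r sinθ); lever angle φ = atan2(r sinθ, d + r cosθ).
Differentiating tanφ: φ̇ = rω(d cosθ + r)/(d² + r² + 2dr cosθ).
d² + r² + 2dr cosθ = |CA|² = 0.0881555 m²;  d cosθ + r = +0.1195 m.
|ω_lever| = |0.1195·17.8·+0.1195| / 0.0881555 = 2.8838 rad/s.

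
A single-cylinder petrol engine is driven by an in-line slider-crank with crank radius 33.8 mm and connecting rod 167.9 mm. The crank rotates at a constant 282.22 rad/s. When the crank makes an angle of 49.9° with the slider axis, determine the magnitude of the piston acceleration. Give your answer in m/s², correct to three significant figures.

1650

ω = 282.2 rad/s
x(θ) = r cosθ + √(L² − r² sin²θ); with ω constant, a = ω²·d²x/dθ².
d²x/dθ² = −r cosθ − r²(cos2θ)/√u − r⁴ sin²2θ/(4u^{3/2}),  u = L² − r² sin²θ = 0.027522 m².
Substituting r = 0.0338 m, L = 0.1679 m, θ = 49.9°: d²x/dθ² = -0.020669 m.
a = ω²·d²x/dθ² = (282.2)²·(-0.020669) = -1646.2 m/s²;  |a| = 1646.2 m/s².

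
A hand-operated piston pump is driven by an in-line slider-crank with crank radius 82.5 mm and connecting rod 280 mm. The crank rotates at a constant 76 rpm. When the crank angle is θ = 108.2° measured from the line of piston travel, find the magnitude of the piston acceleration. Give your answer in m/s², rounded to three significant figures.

ω = 2π·76/60 = 7.959 rad/s
x(θ) = r cosθ + √(L² − r² sin²θ); with ω constant, a = ω²·d²x/dθ².
d²x/dθ² = −r cosθ − r²(cos2θ)/√u − r⁴ sin²2θ/(4u^{3/2}),  u = L² − r² sin²θ = 0.0722577 m².
Substituting r = 0.0825 m, L = 0.28 m, θ = 108.2°: d²x/dθ² = +0.045938 m.
a = ω²·d²x/dθ² = (7.959)²·(+0.045938) = +2.9097 m/s²;  |a| = 2.9097 m/s².

2.91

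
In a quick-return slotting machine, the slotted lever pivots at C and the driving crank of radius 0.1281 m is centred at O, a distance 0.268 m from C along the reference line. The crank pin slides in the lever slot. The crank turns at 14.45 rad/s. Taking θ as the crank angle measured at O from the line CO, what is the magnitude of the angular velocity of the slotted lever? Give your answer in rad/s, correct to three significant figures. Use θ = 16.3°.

4.63

ω = 14.45 rad/s
Crank pin A relative to C: A = (d + r cosθ, r sinθ); lever angle φ = atan2(r sinθ, d + r cosθ).
Differentiating tanφ: φ̇ = rω(d cosθ + r)/(d² + r² + 2dr cosθ).
d² + r² + 2dr cosθ = |CA|² = 0.154135 m²;  d cosθ + r = +0.38533 m.
|ω_lever| = |0.1281·14.45·+0.38533| / 0.154135 = 4.6275 rad/s.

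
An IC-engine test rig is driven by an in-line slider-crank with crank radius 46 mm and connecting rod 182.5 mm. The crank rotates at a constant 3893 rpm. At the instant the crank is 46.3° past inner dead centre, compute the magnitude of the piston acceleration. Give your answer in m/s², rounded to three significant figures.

ω = 2π·3893/60 = 407.7 rad/s
x(θ) = r cosθ + √(L² − r² sin²θ); with ω constant, a = ω²·d²x/dθ².
d²x/dθ² = −r cosθ − r²(cos2θ)/√u − r⁴ sin²2θ/(4u^{3/2}),  u = L² − r² sin²θ = 0.0322003 m².
Substituting r = 0.046 m, L = 0.1825 m, θ = 46.3°: d²x/dθ² = -0.031439 m.
a = ω²·d²x/dθ² = (407.7)²·(-0.031439) = -5225.1 m/s²;  |a| = 5225.1 m/s².

5230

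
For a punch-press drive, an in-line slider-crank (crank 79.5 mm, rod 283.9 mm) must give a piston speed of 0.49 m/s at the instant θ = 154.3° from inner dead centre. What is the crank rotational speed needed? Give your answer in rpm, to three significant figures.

182

For an in-line slider-crank, |v_piston| = rω|sinθ|·[1 + r cosθ/√(L² − r² sin²θ)].
With r = 0.0795 m, L = 0.2839 m, θ = 154.3°: the bracketed kinematic factor |dx/dθ| = 0.025712 m.
ω = v/|dx/dθ| = 0.49/0.025712 = 19.057 rad/s.
N = 60ω/(2π) = 181.98 rpm.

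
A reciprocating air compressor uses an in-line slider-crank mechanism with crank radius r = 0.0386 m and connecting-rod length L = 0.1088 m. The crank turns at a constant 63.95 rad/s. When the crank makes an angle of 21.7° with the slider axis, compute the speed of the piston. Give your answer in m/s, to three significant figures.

1.22

ω = 63.95 rad/s
For an in-line slider-crank, x = r cosθ + √(L² − r² sin²θ), so v = −rω sinθ·[1 + r cosθ/√(L² − r² sin²θ)].
With r = 0.0386 m, L = 0.1088 m, θ = 21.7°: √(L² − r² sin²θ) = 0.10786 m.
v = −0.0386·63.95·0.36975·[1 + 0.0386·0.92913/0.10786] = -1.2162 m/s.
|v| = 1.2162 m/s.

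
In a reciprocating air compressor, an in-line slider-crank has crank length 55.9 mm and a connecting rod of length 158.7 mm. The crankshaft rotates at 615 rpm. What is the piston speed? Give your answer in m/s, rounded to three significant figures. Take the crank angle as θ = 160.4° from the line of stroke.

ω = 2π·615/60 = 64.4 rad/s
For an in-line slider-crank, x = r cosθ + √(L² − r² sin²θ), so v = −rω sinθ·[1 + r cosθ/√(L² − r² sin²θ)].
With r = 0.0559 m, L = 0.1587 m, θ = 160.4°: √(L² − r² sin²θ) = 0.15759 m.
v = −0.0559·64.4·0.33545·[1 + 0.0559·-0.94206/0.15759] = -0.8041 m/s.
|v| = 0.8041 m/s.

0.804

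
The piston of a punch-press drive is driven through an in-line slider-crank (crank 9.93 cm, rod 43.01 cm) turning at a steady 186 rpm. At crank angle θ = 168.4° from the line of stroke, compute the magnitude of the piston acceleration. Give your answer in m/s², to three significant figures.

ω = 2π·186/60 = 19.48 rad/s
x(θ) = r cosθ + √(L² − r² sin²θ); with ω constant, a = ω²·d²x/dθ².
d²x/dθ² = −r cosθ − r²(cos2θ)/√u − r⁴ sin²2θ/(4u^{3/2}),  u = L² − r² sin²θ = 0.184587 m².
Substituting r = 0.0993 m, L = 0.4301 m, θ = 168.4°: d²x/dθ² = +0.076129 m.
a = ω²·d²x/dθ² = (19.48)²·(+0.076129) = +28.883 m/s²;  |a| = 28.883 m/s².

28.9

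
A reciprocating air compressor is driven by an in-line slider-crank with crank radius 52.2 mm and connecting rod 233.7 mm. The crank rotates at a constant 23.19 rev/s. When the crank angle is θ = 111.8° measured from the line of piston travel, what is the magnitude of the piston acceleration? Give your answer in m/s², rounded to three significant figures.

593

ω = 2π·23.2 = 145.7 rad/s
x(θ) = r cosθ + √(L² − r² sin²θ); with ω constant, a = ω²·d²x/dθ².
d²x/dθ² = −r cosθ − r²(cos2θ)/√u − r⁴ sin²2θ/(4u^{3/2}),  u = L² − r² sin²θ = 0.0522666 m².
Substituting r = 0.0522 m, L = 0.2337 m, θ = 111.8°: d²x/dθ² = +0.027943 m.
a = ω²·d²x/dθ² = (145.7)²·(+0.027943) = +593.24 m/s²;  |a| = 593.24 m/s².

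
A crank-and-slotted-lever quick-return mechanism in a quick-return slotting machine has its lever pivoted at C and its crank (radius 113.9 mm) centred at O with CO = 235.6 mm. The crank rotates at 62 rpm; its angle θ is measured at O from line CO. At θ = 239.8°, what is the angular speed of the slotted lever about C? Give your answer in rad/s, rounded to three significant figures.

0.0822

ω = 6.493 rad/s (from 62 rpm).
Crank pin A relative to C: A = (d + r cosθ, r sinθ); lever angle φ = atan2(r sinθ, d + r cosθ).
Differentiating tanφ: φ̇ = rω(d cosθ + r)/(d² + r² + 2dr cosθ).
d² + r² + 2dr cosθ = |CA|² = 0.0414837 m²;  d cosθ + r = -0.0046115 m.
|ω_lever| = |0.1139·6.493·-0.0046115| / 0.0414837 = 0.082207 rad/s.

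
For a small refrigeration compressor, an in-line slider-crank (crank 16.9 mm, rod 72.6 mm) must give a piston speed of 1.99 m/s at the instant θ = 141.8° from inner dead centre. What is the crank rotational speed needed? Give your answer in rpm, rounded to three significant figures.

For an in-line slider-crank, |v_piston| = rω|sinθ|·[1 + r cosθ/√(L² − r² sin²θ)].
With r = 0.0169 m, L = 0.0726 m, θ = 141.8°: the bracketed kinematic factor |dx/dθ| = 0.0085191 m.
ω = v/|dx/dθ| = 1.99/0.0085191 = 233.59 rad/s.
N = 60ω/(2π) = 2230.6 rpm.

2230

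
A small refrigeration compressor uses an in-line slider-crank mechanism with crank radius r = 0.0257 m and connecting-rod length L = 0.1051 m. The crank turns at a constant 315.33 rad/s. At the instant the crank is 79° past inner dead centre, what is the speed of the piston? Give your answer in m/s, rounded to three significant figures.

8.34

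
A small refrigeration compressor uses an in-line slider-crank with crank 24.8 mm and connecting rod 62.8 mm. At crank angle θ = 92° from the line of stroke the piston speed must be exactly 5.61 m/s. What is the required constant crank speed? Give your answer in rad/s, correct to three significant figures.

230

For an in-line slider-crank, |v_piston| = rω|sinθ|·[1 + r cosθ/√(L² − r² sin²θ)].
With r = 0.0248 m, L = 0.0628 m, θ = 92°: the bracketed kinematic factor |dx/dθ| = 0.024413 m.
ω = v/|dx/dθ| = 5.61/0.024413 = 229.79 rad/s.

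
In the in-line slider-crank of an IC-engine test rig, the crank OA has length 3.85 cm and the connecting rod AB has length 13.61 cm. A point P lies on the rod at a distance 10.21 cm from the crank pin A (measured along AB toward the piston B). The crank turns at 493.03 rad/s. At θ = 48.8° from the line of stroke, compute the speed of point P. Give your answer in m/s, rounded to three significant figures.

ω = 493 rad/s.  Crank-pin speed |V_A| = rω = 18.982 m/s, perpendicular to OA.
Rod angle: sinφ = −(r/L) sinθ ⇒ φ = -12.289°; ω_rod = −rω cosθ/√(L²−r²sin²θ) = -94.021 rad/s.
V_P = V_A + ω_rod × AP, with AP = 0.1021 m along the rod.
Components: V_Px = −rω sinθ − a·ω_rod·sinφ = -16.325 m/s;  V_Py = rω cosθ + a·ω_rod·cosφ = +3.1235 m/s.
|V_P| = √(V_Px² + V_Py²) = 16.621 m/s.

16.6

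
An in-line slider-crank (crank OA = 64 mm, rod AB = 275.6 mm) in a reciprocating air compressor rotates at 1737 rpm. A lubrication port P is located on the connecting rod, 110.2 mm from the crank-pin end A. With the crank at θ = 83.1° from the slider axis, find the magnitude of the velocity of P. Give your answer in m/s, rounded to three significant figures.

11.7

ω = 181.9 rad/s.  Crank-pin speed |V_A| = rω = 11.641 m/s, perpendicular to OA.
Rod angle: sinφ = −(r/L) sinθ ⇒ φ = -13.329°; ω_rod = −rω cosθ/√(L²−r²sin²θ) = -5.2151 rad/s.
V_P = V_A + ω_rod × AP, with AP = 0.1102 m along the rod.
Components: V_Px = −rω sinθ − a·ω_rod·sinφ = -11.69 m/s;  V_Py = rω cosθ + a·ω_rod·cosφ = +0.83935 m/s.
|V_P| = √(V_Px² + V_Py²) = 11.72 m/s.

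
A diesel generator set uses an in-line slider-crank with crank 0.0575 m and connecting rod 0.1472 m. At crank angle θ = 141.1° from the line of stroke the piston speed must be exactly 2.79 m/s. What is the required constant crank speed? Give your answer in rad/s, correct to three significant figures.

For an in-line slider-crank, |v_piston| = rω|sinθ|·[1 + r cosθ/√(L² − r² sin²θ)].
With r = 0.0575 m, L = 0.1472 m, θ = 141.1°: the bracketed kinematic factor |dx/dθ| = 0.024785 m.
ω = v/|dx/dθ| = 2.79/0.024785 = 112.57 rad/s.

113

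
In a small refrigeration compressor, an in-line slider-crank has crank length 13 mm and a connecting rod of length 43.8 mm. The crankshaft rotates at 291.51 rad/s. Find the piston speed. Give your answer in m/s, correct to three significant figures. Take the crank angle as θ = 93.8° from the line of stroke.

3.70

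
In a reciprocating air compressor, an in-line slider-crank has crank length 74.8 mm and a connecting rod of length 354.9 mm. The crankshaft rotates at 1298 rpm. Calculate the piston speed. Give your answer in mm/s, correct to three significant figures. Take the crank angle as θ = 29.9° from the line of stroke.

6000

ω = 2π·1298/60 = 135.9 rad/s
For an in-line slider-crank, x = r cosθ + √(L² − r² sin²θ), so v = −rω sinθ·[1 + r cosθ/√(L² − r² sin²θ)].
With r = 0.0748 m, L = 0.3549 m, θ = 29.9°: √(L² − r² sin²θ) = 0.35294 m.
v = −0.0748·135.9·0.49849·[1 + 0.0748·0.86690/0.35294] = -5.9994 m/s.
|v| = 5.9994 m/s = 5999.4 mm/s.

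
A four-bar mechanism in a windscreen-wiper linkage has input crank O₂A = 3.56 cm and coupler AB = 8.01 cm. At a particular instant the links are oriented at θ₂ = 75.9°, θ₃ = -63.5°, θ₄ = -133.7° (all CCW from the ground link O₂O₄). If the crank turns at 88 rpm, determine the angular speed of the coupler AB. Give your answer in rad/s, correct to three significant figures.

ω₂ = 9.215 rad/s (from 88 rpm).
Differentiating the loop-closure r₂e^{iθ₂}+r₃e^{iθ₃}=r₁+r₄e^{iθ₄} gives r₂ω₂e^{iθ₂}+r₃ω₃e^{iθ₃}=r₄ω₄e^{iθ₄}.
Eliminating the other unknown: ω₃ = r₂ω₂ sin(θ₄−θ₂) / [r₃ sin(θ₃−θ₄)].
Numerator sine = +0.49394; denominator sine = +0.94088.
Result = 0.0356·9.215·(+0.49394) / (0.0801·(+0.94088)) = +2.1502 rad/s; magnitude 2.1502 rad/s.

2.15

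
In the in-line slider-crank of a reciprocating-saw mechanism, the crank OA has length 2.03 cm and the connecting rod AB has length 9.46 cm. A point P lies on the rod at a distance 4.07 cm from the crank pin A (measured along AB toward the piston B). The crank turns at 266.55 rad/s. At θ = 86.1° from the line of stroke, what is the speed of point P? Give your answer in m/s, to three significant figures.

5.44

ω = 266.6 rad/s.  Crank-pin speed |V_A| = rω = 5.411 m/s, perpendicular to OA.
Rod angle: sinφ = −(r/L) sinθ ⇒ φ = -12.362°; ω_rod = −rω cosθ/√(L²−r²sin²θ) = -3.9827 rad/s.
V_P = V_A + ω_rod × AP, with AP = 0.0407 m along the rod.
Components: V_Px = −rω sinθ − a·ω_rod·sinφ = -5.4331 m/s;  V_Py = rω cosθ + a·ω_rod·cosφ = +0.20969 m/s.
|V_P| = √(V_Px² + V_Py²) = 5.4372 m/s.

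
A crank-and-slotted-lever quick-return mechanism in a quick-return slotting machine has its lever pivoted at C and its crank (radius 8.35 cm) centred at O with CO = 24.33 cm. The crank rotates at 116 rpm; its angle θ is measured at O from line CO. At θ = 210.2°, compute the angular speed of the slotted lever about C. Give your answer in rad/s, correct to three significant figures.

ω = 12.15 rad/s (from 116 rpm).
Crank pin A relative to C: A = (d + r cosθ, r sinθ); lever angle φ = atan2(r sinθ, d + r cosθ).
Differentiating tanφ: φ̇ = rω(d cosθ + r)/(d² + r² + 2dr cosθ).
d² + r² + 2dr cosθ = |CA|² = 0.0310507 m²;  d cosθ + r = -0.12678 m.
|ω_lever| = |0.0835·12.15·-0.12678| / 0.0310507 = 4.1414 rad/s.

4.14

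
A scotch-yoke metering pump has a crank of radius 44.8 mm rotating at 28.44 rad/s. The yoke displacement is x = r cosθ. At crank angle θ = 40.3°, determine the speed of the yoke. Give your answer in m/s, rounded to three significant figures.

ω = 28.44 rad/s
x = r cosθ ⇒ ẋ = −rω sinθ.
|v| = rω|sinθ| = 0.0448·28.44·|sin 40.3°| = 0.82408 m/s.

0.824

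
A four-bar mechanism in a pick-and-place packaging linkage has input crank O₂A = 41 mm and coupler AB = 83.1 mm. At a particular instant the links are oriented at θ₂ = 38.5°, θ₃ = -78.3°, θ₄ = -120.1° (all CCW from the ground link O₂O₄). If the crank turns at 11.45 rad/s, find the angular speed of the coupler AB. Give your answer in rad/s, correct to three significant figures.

ω₂ = 11.45 rad/s
Differentiating the loop-closure r₂e^{iθ₂}+r₃e^{iθ₃}=r₁+r₄e^{iθ₄} gives r₂ω₂e^{iθ₂}+r₃ω₃e^{iθ₃}=r₄ω₄e^{iθ₄}.
Eliminating the other unknown: ω₃ = r₂ω₂ sin(θ₄−θ₂) / [r₃ sin(θ₃−θ₄)].
Numerator sine = -0.36488; denominator sine = +0.66653.
Result = 0.041·11.45·(-0.36488) / (0.0831·(+0.66653)) = -3.0925 rad/s; magnitude 3.0925 rad/s.

3.09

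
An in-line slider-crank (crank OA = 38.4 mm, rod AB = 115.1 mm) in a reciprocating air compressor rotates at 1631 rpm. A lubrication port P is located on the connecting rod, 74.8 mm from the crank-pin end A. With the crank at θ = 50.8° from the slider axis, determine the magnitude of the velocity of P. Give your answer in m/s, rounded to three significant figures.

5.98

ω = 170.8 rad/s.  Crank-pin speed |V_A| = rω = 6.5586 m/s, perpendicular to OA.
Rod angle: sinφ = −(r/L) sinθ ⇒ φ = -14.983°; ω_rod = −rω cosθ/√(L²−r²sin²θ) = -37.282 rad/s.
V_P = V_A + ω_rod × AP, with AP = 0.0748 m along the rod.
Components: V_Px = −rω sinθ − a·ω_rod·sinφ = -5.8036 m/s;  V_Py = rω cosθ + a·ω_rod·cosφ = +1.4514 m/s.
|V_P| = √(V_Px² + V_Py²) = 5.9823 m/s.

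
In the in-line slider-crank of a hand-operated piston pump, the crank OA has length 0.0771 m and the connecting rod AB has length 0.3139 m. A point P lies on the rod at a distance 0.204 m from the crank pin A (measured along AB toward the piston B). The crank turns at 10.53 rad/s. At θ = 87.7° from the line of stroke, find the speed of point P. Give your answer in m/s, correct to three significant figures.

ω = 10.53 rad/s.  Crank-pin speed |V_A| = rω = 0.81186 m/s, perpendicular to OA.
Rod angle: sinφ = −(r/L) sinθ ⇒ φ = -14.207°; ω_rod = −rω cosθ/√(L²−r²sin²θ) = -0.10707 rad/s.
V_P = V_A + ω_rod × AP, with AP = 0.204 m along the rod.
Components: V_Px = −rω sinθ − a·ω_rod·sinφ = -0.81657 m/s;  V_Py = rω cosθ + a·ω_rod·cosφ = +0.011407 m/s.
|V_P| = √(V_Px² + V_Py²) = 0.81665 m/s.

0.817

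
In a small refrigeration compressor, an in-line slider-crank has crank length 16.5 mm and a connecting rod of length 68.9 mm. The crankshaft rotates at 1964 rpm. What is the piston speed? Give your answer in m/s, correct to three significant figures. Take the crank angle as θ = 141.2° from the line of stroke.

1.73

ω = 2π·1964/60 = 205.7 rad/s
For an in-line slider-crank, x = r cosθ + √(L² − r² sin²θ), so v = −rω sinθ·[1 + r cosθ/√(L² − r² sin²θ)].
With r = 0.0165 m, L = 0.0689 m, θ = 141.2°: √(L² − r² sin²θ) = 0.06812 m.
v = −0.0165·205.7·0.62660·[1 + 0.0165·-0.77934/0.06812] = -1.725 m/s.
|v| = 1.725 m/s.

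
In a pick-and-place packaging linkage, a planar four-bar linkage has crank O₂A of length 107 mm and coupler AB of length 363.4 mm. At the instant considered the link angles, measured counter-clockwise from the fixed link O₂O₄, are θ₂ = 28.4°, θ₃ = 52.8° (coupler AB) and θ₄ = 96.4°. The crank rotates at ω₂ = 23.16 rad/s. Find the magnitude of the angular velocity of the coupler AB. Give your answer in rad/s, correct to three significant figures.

9.17

ω₂ = 23.16 rad/s
Differentiating the loop-closure r₂e^{iθ₂}+r₃e^{iθ₃}=r₁+r₄e^{iθ₄} gives r₂ω₂e^{iθ₂}+r₃ω₃e^{iθ₃}=r₄ω₄e^{iθ₄}.
Eliminating the other unknown: ω₃ = r₂ω₂ sin(θ₄−θ₂) / [r₃ sin(θ₃−θ₄)].
Numerator sine = +0.92718; denominator sine = -0.68962.
Result = 0.107·23.16·(+0.92718) / (0.3634·(-0.68962)) = -9.1684 rad/s; magnitude 9.1684 rad/s.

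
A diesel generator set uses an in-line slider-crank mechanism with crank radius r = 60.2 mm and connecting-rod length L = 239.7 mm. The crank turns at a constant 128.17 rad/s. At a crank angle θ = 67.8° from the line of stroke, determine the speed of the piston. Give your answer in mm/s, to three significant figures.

ω = 128.2 rad/s
For an in-line slider-crank, x = r cosθ + √(L² − r² sin²θ), so v = −rω sinθ·[1 + r cosθ/√(L² − r² sin²θ)].
With r = 0.0602 m, L = 0.2397 m, θ = 67.8°: √(L² − r² sin²θ) = 0.23313 m.
v = −0.0602·128.2·0.92587·[1 + 0.0602·0.37784/0.23313] = -7.8409 m/s.
|v| = 7.8409 m/s = 7840.9 mm/s.

7840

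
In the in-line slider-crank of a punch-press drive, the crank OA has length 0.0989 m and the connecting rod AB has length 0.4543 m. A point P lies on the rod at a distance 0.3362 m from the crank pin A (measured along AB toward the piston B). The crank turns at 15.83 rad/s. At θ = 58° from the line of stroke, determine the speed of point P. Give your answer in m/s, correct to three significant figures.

ω = 15.83 rad/s.  Crank-pin speed |V_A| = rω = 1.5656 m/s, perpendicular to OA.
Rod angle: sinφ = −(r/L) sinθ ⇒ φ = -10.639°; ω_rod = −rω cosθ/√(L²−r²sin²θ) = -1.8581 rad/s.
V_P = V_A + ω_rod × AP, with AP = 0.3362 m along the rod.
Components: V_Px = −rω sinθ − a·ω_rod·sinφ = -1.443 m/s;  V_Py = rω cosθ + a·ω_rod·cosφ = +0.21567 m/s.
|V_P| = √(V_Px² + V_Py²) = 1.4591 m/s.

1.46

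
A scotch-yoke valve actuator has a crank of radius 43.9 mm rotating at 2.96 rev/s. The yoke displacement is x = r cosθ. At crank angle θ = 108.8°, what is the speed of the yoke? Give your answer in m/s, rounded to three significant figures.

0.773

ω = 18.6 rad/s (from 2.96 rev/s).
x = r cosθ ⇒ ẋ = −rω sinθ.
|v| = rω|sinθ| = 0.0439·18.6·|sin 108.8°| = 0.7729 m/s.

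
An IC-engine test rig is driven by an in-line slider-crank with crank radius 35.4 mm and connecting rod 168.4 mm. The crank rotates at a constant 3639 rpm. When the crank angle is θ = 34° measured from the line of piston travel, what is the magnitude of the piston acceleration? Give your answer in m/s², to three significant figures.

ω = 2π·3639/60 = 381.1 rad/s
x(θ) = r cosθ + √(L² − r² sin²θ); with ω constant, a = ω²·d²x/dθ².
d²x/dθ² = −r cosθ − r²(cos2θ)/√u − r⁴ sin²2θ/(4u^{3/2}),  u = L² − r² sin²θ = 0.0279667 m².
Substituting r = 0.0354 m, L = 0.1684 m, θ = 34°: d²x/dθ² = -0.032227 m.
a = ω²·d²x/dθ² = (381.1)²·(-0.032227) = -4680 m/s²;  |a| = 4680 m/s².

4680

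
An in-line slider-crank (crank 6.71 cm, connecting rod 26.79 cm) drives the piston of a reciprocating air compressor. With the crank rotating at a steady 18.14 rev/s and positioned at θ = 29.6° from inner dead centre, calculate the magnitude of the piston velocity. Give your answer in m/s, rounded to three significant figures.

ω = 2π·18.1 = 114 rad/s
For an in-line slider-crank, x = r cosθ + √(L² − r² sin²θ), so v = −rω sinθ·[1 + r cosθ/√(L² − r² sin²θ)].
With r = 0.0671 m, L = 0.2679 m, θ = 29.6°: √(L² − r² sin²θ) = 0.26584 m.
v = −0.0671·114·0.49394·[1 + 0.0671·0.86949/0.26584] = -4.6066 m/s.
|v| = 4.6066 m/s.

4.61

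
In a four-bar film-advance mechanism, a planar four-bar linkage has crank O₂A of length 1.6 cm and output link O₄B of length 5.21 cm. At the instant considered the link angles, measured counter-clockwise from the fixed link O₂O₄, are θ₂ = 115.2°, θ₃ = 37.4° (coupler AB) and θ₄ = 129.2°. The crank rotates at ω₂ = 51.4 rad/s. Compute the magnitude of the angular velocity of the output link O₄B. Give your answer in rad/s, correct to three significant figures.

15.4

ω₂ = 51.4 rad/s
Differentiating the loop-closure r₂e^{iθ₂}+r₃e^{iθ₃}=r₁+r₄e^{iθ₄} gives r₂ω₂e^{iθ₂}+r₃ω₃e^{iθ₃}=r₄ω₄e^{iθ₄}.
Eliminating the other unknown: ω₄ = r₂ω₂ sin(θ₂−θ₃) / [r₄ sin(θ₄−θ₃)].
Numerator sine = +0.97742; denominator sine = +0.99951.
Result = 0.016·51.4·(+0.97742) / (0.0521·(+0.99951)) = +15.436 rad/s; magnitude 15.436 rad/s.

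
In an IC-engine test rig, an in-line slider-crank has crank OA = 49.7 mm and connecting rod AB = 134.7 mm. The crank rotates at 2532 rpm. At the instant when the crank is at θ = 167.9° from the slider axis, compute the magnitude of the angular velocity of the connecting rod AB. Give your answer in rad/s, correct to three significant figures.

95.9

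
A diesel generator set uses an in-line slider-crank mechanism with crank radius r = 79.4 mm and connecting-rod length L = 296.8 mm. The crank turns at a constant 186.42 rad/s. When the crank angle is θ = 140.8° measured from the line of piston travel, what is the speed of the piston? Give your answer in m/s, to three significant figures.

7.39

ω = 186.4 rad/s
For an in-line slider-crank, x = r cosθ + √(L² − r² sin²θ), so v = −rω sinθ·[1 + r cosθ/√(L² − r² sin²θ)].
With r = 0.0794 m, L = 0.2968 m, θ = 140.8°: √(L² − r² sin²θ) = 0.29253 m.
v = −0.0794·186.4·0.63203·[1 + 0.0794·-0.77494/0.29253] = -7.3874 m/s.
|v| = 7.3874 m/s.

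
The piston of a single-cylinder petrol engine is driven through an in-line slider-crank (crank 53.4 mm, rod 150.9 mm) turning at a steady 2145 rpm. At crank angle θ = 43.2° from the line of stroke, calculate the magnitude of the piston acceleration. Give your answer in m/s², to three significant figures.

ω = 2π·2145/60 = 224.6 rad/s
x(θ) = r cosθ + √(L² − r² sin²θ); with ω constant, a = ω²·d²x/dθ².
d²x/dθ² = −r cosθ − r²(cos2θ)/√u − r⁴ sin²2θ/(4u^{3/2}),  u = L² − r² sin²θ = 0.0214346 m².
Substituting r = 0.0534 m, L = 0.1509 m, θ = 43.2°: d²x/dθ² = -0.040795 m.
a = ω²·d²x/dθ² = (224.6)²·(-0.040795) = -2058.4 m/s²;  |a| = 2058.4 m/s².

2060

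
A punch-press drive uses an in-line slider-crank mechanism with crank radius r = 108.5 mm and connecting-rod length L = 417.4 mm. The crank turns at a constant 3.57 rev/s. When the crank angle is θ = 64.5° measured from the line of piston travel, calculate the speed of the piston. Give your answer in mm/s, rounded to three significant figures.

ω = 2π·3.57 = 22.43 rad/s
For an in-line slider-crank, x = r cosθ + √(L² − r² sin²θ), so v = −rω sinθ·[1 + r cosθ/√(L² − r² sin²θ)].
With r = 0.1085 m, L = 0.4174 m, θ = 64.5°: √(L² − r² sin²θ) = 0.40575 m.
v = −0.1085·22.43·0.90259·[1 + 0.1085·0.43051/0.40575] = -2.4496 m/s.
|v| = 2.4496 m/s = 2449.6 mm/s.

2450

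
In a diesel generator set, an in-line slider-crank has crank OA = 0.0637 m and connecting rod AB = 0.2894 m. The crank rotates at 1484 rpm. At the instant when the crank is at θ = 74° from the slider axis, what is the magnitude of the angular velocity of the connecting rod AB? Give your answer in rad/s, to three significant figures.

9.65

ω = 155.4 rad/s (converted from 1484 rpm).
The rod makes angle φ with the slider axis where L sinφ = r sinθ; differentiating, L cosφ·φ̇ = r ω cosθ.
L cosφ = √(L² − r² sin²θ) = 0.28285 m.
|ω_rod| = r ω |cosθ| / √(L² − r² sin²θ) = 0.0637·155.4·0.27564/0.28285 = 9.6469 rad/s.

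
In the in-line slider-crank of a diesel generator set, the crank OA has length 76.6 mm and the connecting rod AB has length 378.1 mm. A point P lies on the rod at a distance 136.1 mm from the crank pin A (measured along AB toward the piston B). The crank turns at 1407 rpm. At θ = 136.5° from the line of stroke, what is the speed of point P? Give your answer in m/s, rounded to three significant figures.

ω = 147.3 rad/s.  Crank-pin speed |V_A| = rω = 11.286 m/s, perpendicular to OA.
Rod angle: sinφ = −(r/L) sinθ ⇒ φ = -8.016°; ω_rod = −rω cosθ/√(L²−r²sin²θ) = +21.866 rad/s.
V_P = V_A + ω_rod × AP, with AP = 0.1361 m along the rod.
Components: V_Px = −rω sinθ − a·ω_rod·sinφ = -7.354 m/s;  V_Py = rω cosθ + a·ω_rod·cosφ = -5.2399 m/s.
|V_P| = √(V_Px² + V_Py²) = 9.0298 m/s.

9.03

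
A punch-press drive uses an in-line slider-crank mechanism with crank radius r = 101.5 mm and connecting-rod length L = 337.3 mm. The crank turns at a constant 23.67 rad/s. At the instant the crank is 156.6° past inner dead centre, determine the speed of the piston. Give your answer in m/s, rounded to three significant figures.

0.689

ω = 23.67 rad/s
For an in-line slider-crank, x = r cosθ + √(L² − r² sin²θ), so v = −rω sinθ·[1 + r cosθ/√(L² − r² sin²θ)].
With r = 0.1015 m, L = 0.3373 m, θ = 156.6°: √(L² − r² sin²θ) = 0.33488 m.
v = −0.1015·23.67·0.39715·[1 + 0.1015·-0.91775/0.33488] = -0.68874 m/s.
|v| = 0.68874 m/s.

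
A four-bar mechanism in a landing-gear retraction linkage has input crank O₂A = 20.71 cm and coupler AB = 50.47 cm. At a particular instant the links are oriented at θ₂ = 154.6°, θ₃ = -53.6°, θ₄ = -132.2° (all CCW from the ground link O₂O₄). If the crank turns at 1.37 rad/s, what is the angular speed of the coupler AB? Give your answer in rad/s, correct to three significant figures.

0.549

ω₂ = 1.37 rad/s
Differentiating the loop-closure r₂e^{iθ₂}+r₃e^{iθ₃}=r₁+r₄e^{iθ₄} gives r₂ω₂e^{iθ₂}+r₃ω₃e^{iθ₃}=r₄ω₄e^{iθ₄}.
Eliminating the other unknown: ω₃ = r₂ω₂ sin(θ₄−θ₂) / [r₃ sin(θ₃−θ₄)].
Numerator sine = +0.95732; denominator sine = +0.98027.
Result = 0.2071·1.37·(+0.95732) / (0.5047·(+0.98027)) = +0.54901 rad/s; magnitude 0.54901 rad/s.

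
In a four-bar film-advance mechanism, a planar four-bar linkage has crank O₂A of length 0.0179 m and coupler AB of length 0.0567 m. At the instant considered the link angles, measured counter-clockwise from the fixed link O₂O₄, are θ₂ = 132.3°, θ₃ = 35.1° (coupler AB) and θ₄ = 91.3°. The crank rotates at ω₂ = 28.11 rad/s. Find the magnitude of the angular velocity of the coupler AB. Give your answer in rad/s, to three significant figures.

7.01

ω₂ = 28.11 rad/s
Differentiating the loop-closure r₂e^{iθ₂}+r₃e^{iθ₃}=r₁+r₄e^{iθ₄} gives r₂ω₂e^{iθ₂}+r₃ω₃e^{iθ₃}=r₄ω₄e^{iθ₄}.
Eliminating the other unknown: ω₃ = r₂ω₂ sin(θ₄−θ₂) / [r₃ sin(θ₃−θ₄)].
Numerator sine = -0.65606; denominator sine = -0.83098.
Result = 0.0179·28.11·(-0.65606) / (0.0567·(-0.83098)) = +7.0062 rad/s; magnitude 7.0062 rad/s.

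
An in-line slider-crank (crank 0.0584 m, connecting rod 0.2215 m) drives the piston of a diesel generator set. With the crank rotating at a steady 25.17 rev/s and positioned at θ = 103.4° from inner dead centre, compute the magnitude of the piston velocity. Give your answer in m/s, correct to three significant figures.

ω = 2π·25.2 = 158.1 rad/s
For an in-line slider-crank, x = r cosθ + √(L² − r² sin²θ), so v = −rω sinθ·[1 + r cosθ/√(L² − r² sin²θ)].
With r = 0.0584 m, L = 0.2215 m, θ = 103.4°: √(L² − r² sin²θ) = 0.21409 m.
v = −0.0584·158.1·0.97278·[1 + 0.0584·-0.23175/0.21409] = -8.4164 m/s.
|v| = 8.4164 m/s.

8.42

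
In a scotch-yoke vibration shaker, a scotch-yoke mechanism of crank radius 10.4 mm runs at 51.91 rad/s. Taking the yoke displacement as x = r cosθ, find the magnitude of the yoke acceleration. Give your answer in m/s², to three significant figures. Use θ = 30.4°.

ω = 51.91 rad/s
x = r cosθ ⇒ ẍ = −rω² cosθ (ω constant).
|a| = rω²|cosθ| = 0.0104·(51.91)²·|cos 30.4°| = 24.171 m/s².

24.2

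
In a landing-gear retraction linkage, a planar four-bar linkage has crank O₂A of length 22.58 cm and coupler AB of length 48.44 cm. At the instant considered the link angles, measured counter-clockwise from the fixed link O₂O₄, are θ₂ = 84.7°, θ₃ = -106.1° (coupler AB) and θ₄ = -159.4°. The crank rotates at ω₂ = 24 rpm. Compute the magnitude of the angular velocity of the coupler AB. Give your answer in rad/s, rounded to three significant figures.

1.31

ω₂ = 2.513 rad/s (from 24 rpm).
Differentiating the loop-closure r₂e^{iθ₂}+r₃e^{iθ₃}=r₁+r₄e^{iθ₄} gives r₂ω₂e^{iθ₂}+r₃ω₃e^{iθ₃}=r₄ω₄e^{iθ₄}.
Eliminating the other unknown: ω₃ = r₂ω₂ sin(θ₄−θ₂) / [r₃ sin(θ₃−θ₄)].
Numerator sine = +0.89956; denominator sine = +0.80178.
Result = 0.2258·2.513·(+0.89956) / (0.4844·(+0.80178)) = +1.3144 rad/s; magnitude 1.3144 rad/s.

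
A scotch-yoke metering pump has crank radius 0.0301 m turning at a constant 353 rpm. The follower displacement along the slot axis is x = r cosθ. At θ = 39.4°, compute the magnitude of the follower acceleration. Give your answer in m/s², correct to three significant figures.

ω = 36.97 rad/s (from 353 rpm).
x = r cosθ ⇒ ẍ = −rω² cosθ (ω constant).
|a| = rω²|cosθ| = 0.0301·(36.97)²·|cos 39.4°| = 31.784 m/s².

31.8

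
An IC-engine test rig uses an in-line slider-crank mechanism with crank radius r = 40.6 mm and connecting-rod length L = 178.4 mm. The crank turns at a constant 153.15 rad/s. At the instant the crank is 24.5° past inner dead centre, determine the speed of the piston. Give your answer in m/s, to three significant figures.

3.11

ω = 153.2 rad/s
For an in-line slider-crank, x = r cosθ + √(L² − r² sin²θ), so v = −rω sinθ·[1 + r cosθ/√(L² − r² sin²θ)].
With r = 0.0406 m, L = 0.1784 m, θ = 24.5°: √(L² − r² sin²θ) = 0.1776 m.
v = −0.0406·153.2·0.41469·[1 + 0.0406·0.90996/0.1776] = -3.1149 m/s.
|v| = 3.1149 m/s.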